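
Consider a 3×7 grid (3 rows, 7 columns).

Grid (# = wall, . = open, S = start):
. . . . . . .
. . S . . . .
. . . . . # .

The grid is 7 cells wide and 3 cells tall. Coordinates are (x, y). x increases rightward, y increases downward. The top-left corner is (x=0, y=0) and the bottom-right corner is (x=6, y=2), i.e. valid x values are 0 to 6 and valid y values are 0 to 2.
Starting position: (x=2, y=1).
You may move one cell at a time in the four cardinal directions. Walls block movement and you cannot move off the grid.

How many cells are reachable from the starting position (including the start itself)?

Answer: Reachable cells: 20

Derivation:
BFS flood-fill from (x=2, y=1):
  Distance 0: (x=2, y=1)
  Distance 1: (x=2, y=0), (x=1, y=1), (x=3, y=1), (x=2, y=2)
  Distance 2: (x=1, y=0), (x=3, y=0), (x=0, y=1), (x=4, y=1), (x=1, y=2), (x=3, y=2)
  Distance 3: (x=0, y=0), (x=4, y=0), (x=5, y=1), (x=0, y=2), (x=4, y=2)
  Distance 4: (x=5, y=0), (x=6, y=1)
  Distance 5: (x=6, y=0), (x=6, y=2)
Total reachable: 20 (grid has 20 open cells total)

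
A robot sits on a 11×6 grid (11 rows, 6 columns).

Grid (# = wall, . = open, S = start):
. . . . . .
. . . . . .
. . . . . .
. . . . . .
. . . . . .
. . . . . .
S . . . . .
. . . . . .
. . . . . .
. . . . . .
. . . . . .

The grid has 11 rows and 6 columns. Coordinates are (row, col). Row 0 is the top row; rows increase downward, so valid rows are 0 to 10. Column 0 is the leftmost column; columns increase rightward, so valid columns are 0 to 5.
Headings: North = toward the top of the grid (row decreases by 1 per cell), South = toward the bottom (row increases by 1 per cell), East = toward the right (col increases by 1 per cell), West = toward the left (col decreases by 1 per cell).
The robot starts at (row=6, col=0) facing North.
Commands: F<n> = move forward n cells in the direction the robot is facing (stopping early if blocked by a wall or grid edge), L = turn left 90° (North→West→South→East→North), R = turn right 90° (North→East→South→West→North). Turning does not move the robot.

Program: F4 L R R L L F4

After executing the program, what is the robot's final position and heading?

Start: (row=6, col=0), facing North
  F4: move forward 4, now at (row=2, col=0)
  L: turn left, now facing West
  R: turn right, now facing North
  R: turn right, now facing East
  L: turn left, now facing North
  L: turn left, now facing West
  F4: move forward 0/4 (blocked), now at (row=2, col=0)
Final: (row=2, col=0), facing West

Answer: Final position: (row=2, col=0), facing West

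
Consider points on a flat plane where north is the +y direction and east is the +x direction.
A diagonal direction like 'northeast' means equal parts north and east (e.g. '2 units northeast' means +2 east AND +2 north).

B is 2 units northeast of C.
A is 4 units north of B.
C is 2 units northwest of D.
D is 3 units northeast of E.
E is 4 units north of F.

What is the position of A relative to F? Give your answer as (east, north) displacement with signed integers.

Answer: A is at (east=3, north=15) relative to F.

Derivation:
Place F at the origin (east=0, north=0).
  E is 4 units north of F: delta (east=+0, north=+4); E at (east=0, north=4).
  D is 3 units northeast of E: delta (east=+3, north=+3); D at (east=3, north=7).
  C is 2 units northwest of D: delta (east=-2, north=+2); C at (east=1, north=9).
  B is 2 units northeast of C: delta (east=+2, north=+2); B at (east=3, north=11).
  A is 4 units north of B: delta (east=+0, north=+4); A at (east=3, north=15).
Therefore A relative to F: (east=3, north=15).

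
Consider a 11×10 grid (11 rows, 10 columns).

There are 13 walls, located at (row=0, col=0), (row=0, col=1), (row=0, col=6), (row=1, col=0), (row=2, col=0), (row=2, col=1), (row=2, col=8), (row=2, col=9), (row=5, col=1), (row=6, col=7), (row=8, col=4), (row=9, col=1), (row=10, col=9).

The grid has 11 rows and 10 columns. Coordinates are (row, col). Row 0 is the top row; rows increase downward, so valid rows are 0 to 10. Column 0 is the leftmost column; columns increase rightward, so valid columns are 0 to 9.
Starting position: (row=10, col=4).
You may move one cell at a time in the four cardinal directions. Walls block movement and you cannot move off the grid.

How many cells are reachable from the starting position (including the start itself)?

Answer: Reachable cells: 97

Derivation:
BFS flood-fill from (row=10, col=4):
  Distance 0: (row=10, col=4)
  Distance 1: (row=9, col=4), (row=10, col=3), (row=10, col=5)
  Distance 2: (row=9, col=3), (row=9, col=5), (row=10, col=2), (row=10, col=6)
  Distance 3: (row=8, col=3), (row=8, col=5), (row=9, col=2), (row=9, col=6), (row=10, col=1), (row=10, col=7)
  Distance 4: (row=7, col=3), (row=7, col=5), (row=8, col=2), (row=8, col=6), (row=9, col=7), (row=10, col=0), (row=10, col=8)
  Distance 5: (row=6, col=3), (row=6, col=5), (row=7, col=2), (row=7, col=4), (row=7, col=6), (row=8, col=1), (row=8, col=7), (row=9, col=0), (row=9, col=8)
  Distance 6: (row=5, col=3), (row=5, col=5), (row=6, col=2), (row=6, col=4), (row=6, col=6), (row=7, col=1), (row=7, col=7), (row=8, col=0), (row=8, col=8), (row=9, col=9)
  Distance 7: (row=4, col=3), (row=4, col=5), (row=5, col=2), (row=5, col=4), (row=5, col=6), (row=6, col=1), (row=7, col=0), (row=7, col=8), (row=8, col=9)
  Distance 8: (row=3, col=3), (row=3, col=5), (row=4, col=2), (row=4, col=4), (row=4, col=6), (row=5, col=7), (row=6, col=0), (row=6, col=8), (row=7, col=9)
  Distance 9: (row=2, col=3), (row=2, col=5), (row=3, col=2), (row=3, col=4), (row=3, col=6), (row=4, col=1), (row=4, col=7), (row=5, col=0), (row=5, col=8), (row=6, col=9)
  Distance 10: (row=1, col=3), (row=1, col=5), (row=2, col=2), (row=2, col=4), (row=2, col=6), (row=3, col=1), (row=3, col=7), (row=4, col=0), (row=4, col=8), (row=5, col=9)
  Distance 11: (row=0, col=3), (row=0, col=5), (row=1, col=2), (row=1, col=4), (row=1, col=6), (row=2, col=7), (row=3, col=0), (row=3, col=8), (row=4, col=9)
  Distance 12: (row=0, col=2), (row=0, col=4), (row=1, col=1), (row=1, col=7), (row=3, col=9)
  Distance 13: (row=0, col=7), (row=1, col=8)
  Distance 14: (row=0, col=8), (row=1, col=9)
  Distance 15: (row=0, col=9)
Total reachable: 97 (grid has 97 open cells total)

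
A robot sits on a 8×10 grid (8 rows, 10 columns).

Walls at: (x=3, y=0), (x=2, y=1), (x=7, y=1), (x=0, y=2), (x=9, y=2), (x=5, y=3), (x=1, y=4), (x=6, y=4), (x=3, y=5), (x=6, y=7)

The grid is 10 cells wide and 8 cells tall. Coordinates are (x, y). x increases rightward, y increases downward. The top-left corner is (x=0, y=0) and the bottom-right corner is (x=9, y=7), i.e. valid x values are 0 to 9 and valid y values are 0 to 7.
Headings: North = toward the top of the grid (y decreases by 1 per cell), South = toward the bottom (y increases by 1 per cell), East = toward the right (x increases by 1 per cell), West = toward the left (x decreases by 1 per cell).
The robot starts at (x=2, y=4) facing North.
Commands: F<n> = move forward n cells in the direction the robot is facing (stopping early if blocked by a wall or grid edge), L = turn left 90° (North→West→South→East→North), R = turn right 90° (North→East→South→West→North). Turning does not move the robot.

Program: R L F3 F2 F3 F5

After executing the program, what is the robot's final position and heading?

Start: (x=2, y=4), facing North
  R: turn right, now facing East
  L: turn left, now facing North
  F3: move forward 2/3 (blocked), now at (x=2, y=2)
  F2: move forward 0/2 (blocked), now at (x=2, y=2)
  F3: move forward 0/3 (blocked), now at (x=2, y=2)
  F5: move forward 0/5 (blocked), now at (x=2, y=2)
Final: (x=2, y=2), facing North

Answer: Final position: (x=2, y=2), facing North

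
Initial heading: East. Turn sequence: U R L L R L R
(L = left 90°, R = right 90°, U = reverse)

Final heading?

Start: East
  U (U-turn (180°)) -> West
  R (right (90° clockwise)) -> North
  L (left (90° counter-clockwise)) -> West
  L (left (90° counter-clockwise)) -> South
  R (right (90° clockwise)) -> West
  L (left (90° counter-clockwise)) -> South
  R (right (90° clockwise)) -> West
Final: West

Answer: Final heading: West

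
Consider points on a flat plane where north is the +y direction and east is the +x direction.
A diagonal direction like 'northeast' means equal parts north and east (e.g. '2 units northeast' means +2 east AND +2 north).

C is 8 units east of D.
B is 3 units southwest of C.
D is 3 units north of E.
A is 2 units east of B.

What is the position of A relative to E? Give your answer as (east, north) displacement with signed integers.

Place E at the origin (east=0, north=0).
  D is 3 units north of E: delta (east=+0, north=+3); D at (east=0, north=3).
  C is 8 units east of D: delta (east=+8, north=+0); C at (east=8, north=3).
  B is 3 units southwest of C: delta (east=-3, north=-3); B at (east=5, north=0).
  A is 2 units east of B: delta (east=+2, north=+0); A at (east=7, north=0).
Therefore A relative to E: (east=7, north=0).

Answer: A is at (east=7, north=0) relative to E.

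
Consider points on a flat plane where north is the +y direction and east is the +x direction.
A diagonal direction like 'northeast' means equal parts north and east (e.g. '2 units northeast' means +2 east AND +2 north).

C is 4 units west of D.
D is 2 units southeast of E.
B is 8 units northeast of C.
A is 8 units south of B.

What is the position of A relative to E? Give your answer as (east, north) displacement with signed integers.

Place E at the origin (east=0, north=0).
  D is 2 units southeast of E: delta (east=+2, north=-2); D at (east=2, north=-2).
  C is 4 units west of D: delta (east=-4, north=+0); C at (east=-2, north=-2).
  B is 8 units northeast of C: delta (east=+8, north=+8); B at (east=6, north=6).
  A is 8 units south of B: delta (east=+0, north=-8); A at (east=6, north=-2).
Therefore A relative to E: (east=6, north=-2).

Answer: A is at (east=6, north=-2) relative to E.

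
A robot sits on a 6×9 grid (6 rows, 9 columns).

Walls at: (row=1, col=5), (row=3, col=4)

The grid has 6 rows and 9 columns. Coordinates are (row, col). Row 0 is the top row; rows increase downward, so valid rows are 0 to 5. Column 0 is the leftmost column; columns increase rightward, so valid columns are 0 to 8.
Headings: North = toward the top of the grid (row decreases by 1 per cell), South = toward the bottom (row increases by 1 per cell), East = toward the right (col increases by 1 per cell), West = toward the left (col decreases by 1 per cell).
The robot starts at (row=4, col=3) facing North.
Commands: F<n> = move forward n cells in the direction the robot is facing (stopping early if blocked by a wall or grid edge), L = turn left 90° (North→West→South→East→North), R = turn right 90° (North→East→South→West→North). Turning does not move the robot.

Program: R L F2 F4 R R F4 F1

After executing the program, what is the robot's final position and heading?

Start: (row=4, col=3), facing North
  R: turn right, now facing East
  L: turn left, now facing North
  F2: move forward 2, now at (row=2, col=3)
  F4: move forward 2/4 (blocked), now at (row=0, col=3)
  R: turn right, now facing East
  R: turn right, now facing South
  F4: move forward 4, now at (row=4, col=3)
  F1: move forward 1, now at (row=5, col=3)
Final: (row=5, col=3), facing South

Answer: Final position: (row=5, col=3), facing South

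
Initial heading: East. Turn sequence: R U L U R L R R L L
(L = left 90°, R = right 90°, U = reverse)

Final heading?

Start: East
  R (right (90° clockwise)) -> South
  U (U-turn (180°)) -> North
  L (left (90° counter-clockwise)) -> West
  U (U-turn (180°)) -> East
  R (right (90° clockwise)) -> South
  L (left (90° counter-clockwise)) -> East
  R (right (90° clockwise)) -> South
  R (right (90° clockwise)) -> West
  L (left (90° counter-clockwise)) -> South
  L (left (90° counter-clockwise)) -> East
Final: East

Answer: Final heading: East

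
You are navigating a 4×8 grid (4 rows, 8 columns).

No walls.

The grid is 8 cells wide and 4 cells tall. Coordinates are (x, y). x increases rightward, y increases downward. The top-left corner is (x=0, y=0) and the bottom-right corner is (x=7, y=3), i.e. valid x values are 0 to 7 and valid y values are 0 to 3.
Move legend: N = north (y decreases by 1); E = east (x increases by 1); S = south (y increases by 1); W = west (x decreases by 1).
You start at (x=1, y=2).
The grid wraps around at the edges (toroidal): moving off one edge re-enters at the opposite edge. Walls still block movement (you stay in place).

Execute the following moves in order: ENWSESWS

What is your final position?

Start: (x=1, y=2)
  E (east): (x=1, y=2) -> (x=2, y=2)
  N (north): (x=2, y=2) -> (x=2, y=1)
  W (west): (x=2, y=1) -> (x=1, y=1)
  S (south): (x=1, y=1) -> (x=1, y=2)
  E (east): (x=1, y=2) -> (x=2, y=2)
  S (south): (x=2, y=2) -> (x=2, y=3)
  W (west): (x=2, y=3) -> (x=1, y=3)
  S (south): (x=1, y=3) -> (x=1, y=0)
Final: (x=1, y=0)

Answer: Final position: (x=1, y=0)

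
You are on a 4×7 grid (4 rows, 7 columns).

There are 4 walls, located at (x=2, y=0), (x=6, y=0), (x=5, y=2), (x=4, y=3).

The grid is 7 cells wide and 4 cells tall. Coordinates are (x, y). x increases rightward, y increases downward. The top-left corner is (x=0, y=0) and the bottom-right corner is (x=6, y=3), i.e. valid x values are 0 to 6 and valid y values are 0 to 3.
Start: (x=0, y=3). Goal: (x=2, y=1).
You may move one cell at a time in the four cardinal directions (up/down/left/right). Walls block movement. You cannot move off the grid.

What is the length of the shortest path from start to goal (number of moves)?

Answer: Shortest path length: 4

Derivation:
BFS from (x=0, y=3) until reaching (x=2, y=1):
  Distance 0: (x=0, y=3)
  Distance 1: (x=0, y=2), (x=1, y=3)
  Distance 2: (x=0, y=1), (x=1, y=2), (x=2, y=3)
  Distance 3: (x=0, y=0), (x=1, y=1), (x=2, y=2), (x=3, y=3)
  Distance 4: (x=1, y=0), (x=2, y=1), (x=3, y=2)  <- goal reached here
One shortest path (4 moves): (x=0, y=3) -> (x=1, y=3) -> (x=2, y=3) -> (x=2, y=2) -> (x=2, y=1)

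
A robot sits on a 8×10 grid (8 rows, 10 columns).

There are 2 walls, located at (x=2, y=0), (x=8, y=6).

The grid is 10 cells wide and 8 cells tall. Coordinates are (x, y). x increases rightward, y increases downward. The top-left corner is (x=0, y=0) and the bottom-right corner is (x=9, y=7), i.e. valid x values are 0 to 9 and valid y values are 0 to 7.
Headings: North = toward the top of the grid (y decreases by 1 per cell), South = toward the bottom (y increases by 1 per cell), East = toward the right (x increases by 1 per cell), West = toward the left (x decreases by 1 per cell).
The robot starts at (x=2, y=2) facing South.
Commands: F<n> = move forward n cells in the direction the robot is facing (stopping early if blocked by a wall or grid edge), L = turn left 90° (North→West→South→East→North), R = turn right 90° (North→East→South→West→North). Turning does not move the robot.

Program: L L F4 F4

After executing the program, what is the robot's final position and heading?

Answer: Final position: (x=2, y=1), facing North

Derivation:
Start: (x=2, y=2), facing South
  L: turn left, now facing East
  L: turn left, now facing North
  F4: move forward 1/4 (blocked), now at (x=2, y=1)
  F4: move forward 0/4 (blocked), now at (x=2, y=1)
Final: (x=2, y=1), facing North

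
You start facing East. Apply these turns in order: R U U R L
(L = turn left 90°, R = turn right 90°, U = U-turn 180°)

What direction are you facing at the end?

Answer: Final heading: South

Derivation:
Start: East
  R (right (90° clockwise)) -> South
  U (U-turn (180°)) -> North
  U (U-turn (180°)) -> South
  R (right (90° clockwise)) -> West
  L (left (90° counter-clockwise)) -> South
Final: South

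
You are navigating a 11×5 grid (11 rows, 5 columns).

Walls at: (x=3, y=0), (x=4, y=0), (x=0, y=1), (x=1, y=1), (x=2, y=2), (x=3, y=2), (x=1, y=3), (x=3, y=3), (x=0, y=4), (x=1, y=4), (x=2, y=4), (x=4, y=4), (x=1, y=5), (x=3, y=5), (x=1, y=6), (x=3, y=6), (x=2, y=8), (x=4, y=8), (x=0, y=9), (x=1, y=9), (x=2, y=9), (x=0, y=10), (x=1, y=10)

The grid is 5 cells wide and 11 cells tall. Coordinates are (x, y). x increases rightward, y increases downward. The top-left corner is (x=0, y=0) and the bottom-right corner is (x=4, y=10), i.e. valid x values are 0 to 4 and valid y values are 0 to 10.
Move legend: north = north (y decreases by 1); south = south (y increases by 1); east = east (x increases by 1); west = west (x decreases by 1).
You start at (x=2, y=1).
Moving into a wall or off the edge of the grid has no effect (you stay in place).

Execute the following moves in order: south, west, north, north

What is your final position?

Start: (x=2, y=1)
  south (south): blocked, stay at (x=2, y=1)
  west (west): blocked, stay at (x=2, y=1)
  north (north): (x=2, y=1) -> (x=2, y=0)
  north (north): blocked, stay at (x=2, y=0)
Final: (x=2, y=0)

Answer: Final position: (x=2, y=0)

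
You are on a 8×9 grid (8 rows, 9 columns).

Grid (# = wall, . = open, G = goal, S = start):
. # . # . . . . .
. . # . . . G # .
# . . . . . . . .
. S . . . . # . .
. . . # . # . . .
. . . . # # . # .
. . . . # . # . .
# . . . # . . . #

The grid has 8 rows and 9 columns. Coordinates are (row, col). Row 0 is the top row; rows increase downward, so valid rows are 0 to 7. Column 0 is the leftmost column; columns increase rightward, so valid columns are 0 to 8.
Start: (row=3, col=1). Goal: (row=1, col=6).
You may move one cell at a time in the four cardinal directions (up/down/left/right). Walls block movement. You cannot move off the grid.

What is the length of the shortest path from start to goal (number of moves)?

Answer: Shortest path length: 7

Derivation:
BFS from (row=3, col=1) until reaching (row=1, col=6):
  Distance 0: (row=3, col=1)
  Distance 1: (row=2, col=1), (row=3, col=0), (row=3, col=2), (row=4, col=1)
  Distance 2: (row=1, col=1), (row=2, col=2), (row=3, col=3), (row=4, col=0), (row=4, col=2), (row=5, col=1)
  Distance 3: (row=1, col=0), (row=2, col=3), (row=3, col=4), (row=5, col=0), (row=5, col=2), (row=6, col=1)
  Distance 4: (row=0, col=0), (row=1, col=3), (row=2, col=4), (row=3, col=5), (row=4, col=4), (row=5, col=3), (row=6, col=0), (row=6, col=2), (row=7, col=1)
  Distance 5: (row=1, col=4), (row=2, col=5), (row=6, col=3), (row=7, col=2)
  Distance 6: (row=0, col=4), (row=1, col=5), (row=2, col=6), (row=7, col=3)
  Distance 7: (row=0, col=5), (row=1, col=6), (row=2, col=7)  <- goal reached here
One shortest path (7 moves): (row=3, col=1) -> (row=3, col=2) -> (row=3, col=3) -> (row=3, col=4) -> (row=3, col=5) -> (row=2, col=5) -> (row=2, col=6) -> (row=1, col=6)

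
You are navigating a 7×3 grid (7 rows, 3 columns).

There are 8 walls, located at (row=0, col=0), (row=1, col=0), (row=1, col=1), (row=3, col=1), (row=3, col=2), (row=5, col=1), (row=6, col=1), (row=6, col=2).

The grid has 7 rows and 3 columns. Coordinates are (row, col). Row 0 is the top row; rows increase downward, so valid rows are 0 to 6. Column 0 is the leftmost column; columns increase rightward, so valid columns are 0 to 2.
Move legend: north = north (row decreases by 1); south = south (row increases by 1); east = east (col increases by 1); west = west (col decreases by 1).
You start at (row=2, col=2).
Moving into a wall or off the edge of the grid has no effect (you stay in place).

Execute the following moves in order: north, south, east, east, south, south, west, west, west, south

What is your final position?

Answer: Final position: (row=3, col=0)

Derivation:
Start: (row=2, col=2)
  north (north): (row=2, col=2) -> (row=1, col=2)
  south (south): (row=1, col=2) -> (row=2, col=2)
  east (east): blocked, stay at (row=2, col=2)
  east (east): blocked, stay at (row=2, col=2)
  south (south): blocked, stay at (row=2, col=2)
  south (south): blocked, stay at (row=2, col=2)
  west (west): (row=2, col=2) -> (row=2, col=1)
  west (west): (row=2, col=1) -> (row=2, col=0)
  west (west): blocked, stay at (row=2, col=0)
  south (south): (row=2, col=0) -> (row=3, col=0)
Final: (row=3, col=0)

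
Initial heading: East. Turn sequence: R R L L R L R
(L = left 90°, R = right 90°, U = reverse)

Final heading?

Answer: Final heading: South

Derivation:
Start: East
  R (right (90° clockwise)) -> South
  R (right (90° clockwise)) -> West
  L (left (90° counter-clockwise)) -> South
  L (left (90° counter-clockwise)) -> East
  R (right (90° clockwise)) -> South
  L (left (90° counter-clockwise)) -> East
  R (right (90° clockwise)) -> South
Final: South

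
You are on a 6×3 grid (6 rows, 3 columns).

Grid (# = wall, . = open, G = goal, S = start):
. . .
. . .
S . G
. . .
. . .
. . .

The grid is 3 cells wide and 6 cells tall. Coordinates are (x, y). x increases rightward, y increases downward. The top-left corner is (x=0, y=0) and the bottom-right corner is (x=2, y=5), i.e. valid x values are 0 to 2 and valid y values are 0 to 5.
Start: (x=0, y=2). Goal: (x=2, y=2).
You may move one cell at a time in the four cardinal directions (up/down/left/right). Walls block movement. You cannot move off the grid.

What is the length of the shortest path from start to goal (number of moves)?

Answer: Shortest path length: 2

Derivation:
BFS from (x=0, y=2) until reaching (x=2, y=2):
  Distance 0: (x=0, y=2)
  Distance 1: (x=0, y=1), (x=1, y=2), (x=0, y=3)
  Distance 2: (x=0, y=0), (x=1, y=1), (x=2, y=2), (x=1, y=3), (x=0, y=4)  <- goal reached here
One shortest path (2 moves): (x=0, y=2) -> (x=1, y=2) -> (x=2, y=2)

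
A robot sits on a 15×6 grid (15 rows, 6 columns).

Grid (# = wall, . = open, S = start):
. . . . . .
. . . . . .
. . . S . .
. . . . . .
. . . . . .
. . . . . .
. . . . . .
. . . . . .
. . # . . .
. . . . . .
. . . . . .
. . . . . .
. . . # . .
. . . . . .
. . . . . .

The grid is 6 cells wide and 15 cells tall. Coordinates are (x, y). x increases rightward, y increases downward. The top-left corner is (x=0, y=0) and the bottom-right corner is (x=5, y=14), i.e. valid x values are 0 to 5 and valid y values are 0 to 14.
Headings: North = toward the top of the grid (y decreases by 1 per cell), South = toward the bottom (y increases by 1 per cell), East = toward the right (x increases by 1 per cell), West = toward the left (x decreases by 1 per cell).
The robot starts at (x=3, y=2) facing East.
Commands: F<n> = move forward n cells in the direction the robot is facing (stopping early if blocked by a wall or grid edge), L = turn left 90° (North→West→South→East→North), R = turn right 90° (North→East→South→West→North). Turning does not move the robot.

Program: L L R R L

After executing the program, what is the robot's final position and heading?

Start: (x=3, y=2), facing East
  L: turn left, now facing North
  L: turn left, now facing West
  R: turn right, now facing North
  R: turn right, now facing East
  L: turn left, now facing North
Final: (x=3, y=2), facing North

Answer: Final position: (x=3, y=2), facing North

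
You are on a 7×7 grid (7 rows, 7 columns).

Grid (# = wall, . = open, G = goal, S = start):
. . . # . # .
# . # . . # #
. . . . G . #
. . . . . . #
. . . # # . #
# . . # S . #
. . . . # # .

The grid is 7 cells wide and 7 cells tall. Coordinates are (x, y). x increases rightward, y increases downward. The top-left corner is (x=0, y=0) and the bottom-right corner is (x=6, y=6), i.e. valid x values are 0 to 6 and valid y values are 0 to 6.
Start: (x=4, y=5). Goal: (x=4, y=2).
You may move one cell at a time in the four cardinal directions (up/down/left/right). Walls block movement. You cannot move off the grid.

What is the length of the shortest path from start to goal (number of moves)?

Answer: Shortest path length: 5

Derivation:
BFS from (x=4, y=5) until reaching (x=4, y=2):
  Distance 0: (x=4, y=5)
  Distance 1: (x=5, y=5)
  Distance 2: (x=5, y=4)
  Distance 3: (x=5, y=3)
  Distance 4: (x=5, y=2), (x=4, y=3)
  Distance 5: (x=4, y=2), (x=3, y=3)  <- goal reached here
One shortest path (5 moves): (x=4, y=5) -> (x=5, y=5) -> (x=5, y=4) -> (x=5, y=3) -> (x=4, y=3) -> (x=4, y=2)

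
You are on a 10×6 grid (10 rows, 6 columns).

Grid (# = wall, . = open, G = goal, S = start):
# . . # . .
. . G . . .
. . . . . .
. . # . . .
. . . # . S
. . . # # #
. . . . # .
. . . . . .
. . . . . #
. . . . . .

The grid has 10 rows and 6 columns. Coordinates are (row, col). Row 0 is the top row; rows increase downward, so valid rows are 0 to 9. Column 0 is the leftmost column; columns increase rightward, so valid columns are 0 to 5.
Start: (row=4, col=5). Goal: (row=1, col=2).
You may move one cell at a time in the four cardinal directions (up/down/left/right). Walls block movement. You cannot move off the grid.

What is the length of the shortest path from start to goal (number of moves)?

BFS from (row=4, col=5) until reaching (row=1, col=2):
  Distance 0: (row=4, col=5)
  Distance 1: (row=3, col=5), (row=4, col=4)
  Distance 2: (row=2, col=5), (row=3, col=4)
  Distance 3: (row=1, col=5), (row=2, col=4), (row=3, col=3)
  Distance 4: (row=0, col=5), (row=1, col=4), (row=2, col=3)
  Distance 5: (row=0, col=4), (row=1, col=3), (row=2, col=2)
  Distance 6: (row=1, col=2), (row=2, col=1)  <- goal reached here
One shortest path (6 moves): (row=4, col=5) -> (row=4, col=4) -> (row=3, col=4) -> (row=3, col=3) -> (row=2, col=3) -> (row=2, col=2) -> (row=1, col=2)

Answer: Shortest path length: 6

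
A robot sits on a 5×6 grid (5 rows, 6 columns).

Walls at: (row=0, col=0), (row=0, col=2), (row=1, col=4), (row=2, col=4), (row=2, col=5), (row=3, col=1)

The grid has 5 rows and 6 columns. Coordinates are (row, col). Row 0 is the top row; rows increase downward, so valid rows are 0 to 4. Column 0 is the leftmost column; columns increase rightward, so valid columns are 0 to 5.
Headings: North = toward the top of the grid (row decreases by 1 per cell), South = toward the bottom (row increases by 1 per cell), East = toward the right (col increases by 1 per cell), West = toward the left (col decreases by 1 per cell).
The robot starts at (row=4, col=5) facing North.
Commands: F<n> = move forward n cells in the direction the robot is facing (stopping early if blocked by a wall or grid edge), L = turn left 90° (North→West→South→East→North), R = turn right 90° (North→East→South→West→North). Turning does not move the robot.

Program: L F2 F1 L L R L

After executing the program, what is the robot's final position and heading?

Start: (row=4, col=5), facing North
  L: turn left, now facing West
  F2: move forward 2, now at (row=4, col=3)
  F1: move forward 1, now at (row=4, col=2)
  L: turn left, now facing South
  L: turn left, now facing East
  R: turn right, now facing South
  L: turn left, now facing East
Final: (row=4, col=2), facing East

Answer: Final position: (row=4, col=2), facing East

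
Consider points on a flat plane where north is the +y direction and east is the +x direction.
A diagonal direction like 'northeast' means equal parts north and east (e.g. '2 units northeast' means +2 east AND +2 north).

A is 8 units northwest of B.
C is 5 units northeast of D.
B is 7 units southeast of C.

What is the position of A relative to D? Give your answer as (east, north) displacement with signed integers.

Place D at the origin (east=0, north=0).
  C is 5 units northeast of D: delta (east=+5, north=+5); C at (east=5, north=5).
  B is 7 units southeast of C: delta (east=+7, north=-7); B at (east=12, north=-2).
  A is 8 units northwest of B: delta (east=-8, north=+8); A at (east=4, north=6).
Therefore A relative to D: (east=4, north=6).

Answer: A is at (east=4, north=6) relative to D.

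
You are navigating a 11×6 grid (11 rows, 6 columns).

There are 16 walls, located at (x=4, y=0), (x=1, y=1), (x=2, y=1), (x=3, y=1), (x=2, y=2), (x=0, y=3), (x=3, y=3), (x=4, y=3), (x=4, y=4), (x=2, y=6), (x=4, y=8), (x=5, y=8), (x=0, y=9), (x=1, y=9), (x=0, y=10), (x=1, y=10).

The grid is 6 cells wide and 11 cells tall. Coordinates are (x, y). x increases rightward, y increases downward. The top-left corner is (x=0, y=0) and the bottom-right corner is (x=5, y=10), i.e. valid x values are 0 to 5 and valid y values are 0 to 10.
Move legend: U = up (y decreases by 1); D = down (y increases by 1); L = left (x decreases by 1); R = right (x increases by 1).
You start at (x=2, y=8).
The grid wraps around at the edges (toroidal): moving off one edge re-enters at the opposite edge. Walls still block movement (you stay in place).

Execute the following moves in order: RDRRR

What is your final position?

Start: (x=2, y=8)
  R (right): (x=2, y=8) -> (x=3, y=8)
  D (down): (x=3, y=8) -> (x=3, y=9)
  R (right): (x=3, y=9) -> (x=4, y=9)
  R (right): (x=4, y=9) -> (x=5, y=9)
  R (right): blocked, stay at (x=5, y=9)
Final: (x=5, y=9)

Answer: Final position: (x=5, y=9)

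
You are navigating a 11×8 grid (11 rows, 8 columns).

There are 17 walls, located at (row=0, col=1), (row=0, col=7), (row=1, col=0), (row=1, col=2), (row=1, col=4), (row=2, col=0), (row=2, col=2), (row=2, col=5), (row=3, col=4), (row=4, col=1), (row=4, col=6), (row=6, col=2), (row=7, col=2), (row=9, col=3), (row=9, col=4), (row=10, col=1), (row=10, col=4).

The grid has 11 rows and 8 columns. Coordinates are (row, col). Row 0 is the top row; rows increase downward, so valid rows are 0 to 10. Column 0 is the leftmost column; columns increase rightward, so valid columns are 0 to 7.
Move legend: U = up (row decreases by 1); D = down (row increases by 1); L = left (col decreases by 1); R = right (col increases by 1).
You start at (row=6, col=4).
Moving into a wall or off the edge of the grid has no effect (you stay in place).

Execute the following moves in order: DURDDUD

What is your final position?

Answer: Final position: (row=8, col=5)

Derivation:
Start: (row=6, col=4)
  D (down): (row=6, col=4) -> (row=7, col=4)
  U (up): (row=7, col=4) -> (row=6, col=4)
  R (right): (row=6, col=4) -> (row=6, col=5)
  D (down): (row=6, col=5) -> (row=7, col=5)
  D (down): (row=7, col=5) -> (row=8, col=5)
  U (up): (row=8, col=5) -> (row=7, col=5)
  D (down): (row=7, col=5) -> (row=8, col=5)
Final: (row=8, col=5)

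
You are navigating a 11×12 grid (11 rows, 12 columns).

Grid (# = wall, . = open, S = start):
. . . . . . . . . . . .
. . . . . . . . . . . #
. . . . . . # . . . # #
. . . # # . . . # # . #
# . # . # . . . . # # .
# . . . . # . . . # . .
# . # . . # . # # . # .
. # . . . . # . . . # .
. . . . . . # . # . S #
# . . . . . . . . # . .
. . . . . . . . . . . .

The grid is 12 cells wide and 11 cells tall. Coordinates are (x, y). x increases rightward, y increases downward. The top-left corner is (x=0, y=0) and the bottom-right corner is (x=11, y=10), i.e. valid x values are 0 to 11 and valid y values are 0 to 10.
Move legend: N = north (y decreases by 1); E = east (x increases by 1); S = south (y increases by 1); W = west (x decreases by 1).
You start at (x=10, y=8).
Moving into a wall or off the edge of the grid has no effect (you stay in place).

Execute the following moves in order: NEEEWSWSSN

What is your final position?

Start: (x=10, y=8)
  N (north): blocked, stay at (x=10, y=8)
  [×3]E (east): blocked, stay at (x=10, y=8)
  W (west): (x=10, y=8) -> (x=9, y=8)
  S (south): blocked, stay at (x=9, y=8)
  W (west): blocked, stay at (x=9, y=8)
  S (south): blocked, stay at (x=9, y=8)
  S (south): blocked, stay at (x=9, y=8)
  N (north): (x=9, y=8) -> (x=9, y=7)
Final: (x=9, y=7)

Answer: Final position: (x=9, y=7)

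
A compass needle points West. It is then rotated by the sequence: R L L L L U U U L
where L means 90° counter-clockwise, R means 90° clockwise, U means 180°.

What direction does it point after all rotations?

Start: West
  R (right (90° clockwise)) -> North
  L (left (90° counter-clockwise)) -> West
  L (left (90° counter-clockwise)) -> South
  L (left (90° counter-clockwise)) -> East
  L (left (90° counter-clockwise)) -> North
  U (U-turn (180°)) -> South
  U (U-turn (180°)) -> North
  U (U-turn (180°)) -> South
  L (left (90° counter-clockwise)) -> East
Final: East

Answer: Final heading: East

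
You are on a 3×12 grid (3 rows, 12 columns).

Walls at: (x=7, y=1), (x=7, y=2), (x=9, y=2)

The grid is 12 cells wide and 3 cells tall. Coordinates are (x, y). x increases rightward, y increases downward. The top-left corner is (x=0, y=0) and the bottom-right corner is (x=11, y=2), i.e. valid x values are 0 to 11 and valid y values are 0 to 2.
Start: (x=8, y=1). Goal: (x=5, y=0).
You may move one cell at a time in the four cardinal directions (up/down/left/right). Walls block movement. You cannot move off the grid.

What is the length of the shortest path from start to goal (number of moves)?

BFS from (x=8, y=1) until reaching (x=5, y=0):
  Distance 0: (x=8, y=1)
  Distance 1: (x=8, y=0), (x=9, y=1), (x=8, y=2)
  Distance 2: (x=7, y=0), (x=9, y=0), (x=10, y=1)
  Distance 3: (x=6, y=0), (x=10, y=0), (x=11, y=1), (x=10, y=2)
  Distance 4: (x=5, y=0), (x=11, y=0), (x=6, y=1), (x=11, y=2)  <- goal reached here
One shortest path (4 moves): (x=8, y=1) -> (x=8, y=0) -> (x=7, y=0) -> (x=6, y=0) -> (x=5, y=0)

Answer: Shortest path length: 4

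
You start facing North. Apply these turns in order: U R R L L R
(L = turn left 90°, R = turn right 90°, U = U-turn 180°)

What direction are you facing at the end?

Answer: Final heading: West

Derivation:
Start: North
  U (U-turn (180°)) -> South
  R (right (90° clockwise)) -> West
  R (right (90° clockwise)) -> North
  L (left (90° counter-clockwise)) -> West
  L (left (90° counter-clockwise)) -> South
  R (right (90° clockwise)) -> West
Final: West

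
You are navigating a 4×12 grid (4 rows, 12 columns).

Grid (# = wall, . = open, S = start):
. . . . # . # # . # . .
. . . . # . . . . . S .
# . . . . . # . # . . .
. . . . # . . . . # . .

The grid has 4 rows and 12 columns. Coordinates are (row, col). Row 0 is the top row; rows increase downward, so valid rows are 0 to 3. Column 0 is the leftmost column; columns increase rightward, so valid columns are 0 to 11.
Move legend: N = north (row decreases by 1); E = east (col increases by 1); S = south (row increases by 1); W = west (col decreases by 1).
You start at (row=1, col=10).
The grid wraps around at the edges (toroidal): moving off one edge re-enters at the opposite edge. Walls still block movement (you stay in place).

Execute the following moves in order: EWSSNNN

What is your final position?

Start: (row=1, col=10)
  E (east): (row=1, col=10) -> (row=1, col=11)
  W (west): (row=1, col=11) -> (row=1, col=10)
  S (south): (row=1, col=10) -> (row=2, col=10)
  S (south): (row=2, col=10) -> (row=3, col=10)
  N (north): (row=3, col=10) -> (row=2, col=10)
  N (north): (row=2, col=10) -> (row=1, col=10)
  N (north): (row=1, col=10) -> (row=0, col=10)
Final: (row=0, col=10)

Answer: Final position: (row=0, col=10)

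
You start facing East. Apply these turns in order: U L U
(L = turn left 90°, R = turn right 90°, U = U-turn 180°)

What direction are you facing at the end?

Start: East
  U (U-turn (180°)) -> West
  L (left (90° counter-clockwise)) -> South
  U (U-turn (180°)) -> North
Final: North

Answer: Final heading: North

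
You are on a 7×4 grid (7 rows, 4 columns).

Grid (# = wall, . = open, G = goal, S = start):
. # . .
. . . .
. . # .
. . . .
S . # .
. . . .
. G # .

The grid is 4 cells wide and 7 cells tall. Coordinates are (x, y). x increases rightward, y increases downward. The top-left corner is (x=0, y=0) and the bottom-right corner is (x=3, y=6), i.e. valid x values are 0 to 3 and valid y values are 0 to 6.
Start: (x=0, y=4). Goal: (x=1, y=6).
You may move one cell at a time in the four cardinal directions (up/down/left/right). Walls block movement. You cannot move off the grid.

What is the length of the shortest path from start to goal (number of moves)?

Answer: Shortest path length: 3

Derivation:
BFS from (x=0, y=4) until reaching (x=1, y=6):
  Distance 0: (x=0, y=4)
  Distance 1: (x=0, y=3), (x=1, y=4), (x=0, y=5)
  Distance 2: (x=0, y=2), (x=1, y=3), (x=1, y=5), (x=0, y=6)
  Distance 3: (x=0, y=1), (x=1, y=2), (x=2, y=3), (x=2, y=5), (x=1, y=6)  <- goal reached here
One shortest path (3 moves): (x=0, y=4) -> (x=1, y=4) -> (x=1, y=5) -> (x=1, y=6)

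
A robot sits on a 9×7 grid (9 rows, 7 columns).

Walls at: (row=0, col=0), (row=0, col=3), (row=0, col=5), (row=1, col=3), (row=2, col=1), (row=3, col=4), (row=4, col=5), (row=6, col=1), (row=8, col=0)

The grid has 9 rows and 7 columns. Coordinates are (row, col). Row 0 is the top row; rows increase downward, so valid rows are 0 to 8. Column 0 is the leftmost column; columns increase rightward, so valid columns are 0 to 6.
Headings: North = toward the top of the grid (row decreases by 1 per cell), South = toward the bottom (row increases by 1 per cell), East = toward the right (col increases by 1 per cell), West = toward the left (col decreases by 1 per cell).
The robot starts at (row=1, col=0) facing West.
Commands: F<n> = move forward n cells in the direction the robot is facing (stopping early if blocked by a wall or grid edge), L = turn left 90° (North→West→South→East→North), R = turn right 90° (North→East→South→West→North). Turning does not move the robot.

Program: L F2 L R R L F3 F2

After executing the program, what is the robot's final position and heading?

Answer: Final position: (row=7, col=0), facing South

Derivation:
Start: (row=1, col=0), facing West
  L: turn left, now facing South
  F2: move forward 2, now at (row=3, col=0)
  L: turn left, now facing East
  R: turn right, now facing South
  R: turn right, now facing West
  L: turn left, now facing South
  F3: move forward 3, now at (row=6, col=0)
  F2: move forward 1/2 (blocked), now at (row=7, col=0)
Final: (row=7, col=0), facing South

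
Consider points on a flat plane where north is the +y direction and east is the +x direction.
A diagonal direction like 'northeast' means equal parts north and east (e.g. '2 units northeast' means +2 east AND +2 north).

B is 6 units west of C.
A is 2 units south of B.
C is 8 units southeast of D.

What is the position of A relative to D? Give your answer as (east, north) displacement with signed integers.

Place D at the origin (east=0, north=0).
  C is 8 units southeast of D: delta (east=+8, north=-8); C at (east=8, north=-8).
  B is 6 units west of C: delta (east=-6, north=+0); B at (east=2, north=-8).
  A is 2 units south of B: delta (east=+0, north=-2); A at (east=2, north=-10).
Therefore A relative to D: (east=2, north=-10).

Answer: A is at (east=2, north=-10) relative to D.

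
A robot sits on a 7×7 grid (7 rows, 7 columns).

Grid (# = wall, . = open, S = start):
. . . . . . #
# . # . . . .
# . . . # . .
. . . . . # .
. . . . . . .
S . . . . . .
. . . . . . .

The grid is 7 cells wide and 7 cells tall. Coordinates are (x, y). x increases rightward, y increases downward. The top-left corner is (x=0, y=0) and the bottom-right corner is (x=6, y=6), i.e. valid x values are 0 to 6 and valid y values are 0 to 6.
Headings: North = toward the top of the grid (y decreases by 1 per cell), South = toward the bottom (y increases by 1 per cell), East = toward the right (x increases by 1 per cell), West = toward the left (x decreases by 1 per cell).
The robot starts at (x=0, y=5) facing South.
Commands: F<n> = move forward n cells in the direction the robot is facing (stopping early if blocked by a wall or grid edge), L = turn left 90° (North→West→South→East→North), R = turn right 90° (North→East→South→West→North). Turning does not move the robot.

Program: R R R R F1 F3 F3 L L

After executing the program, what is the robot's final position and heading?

Start: (x=0, y=5), facing South
  R: turn right, now facing West
  R: turn right, now facing North
  R: turn right, now facing East
  R: turn right, now facing South
  F1: move forward 1, now at (x=0, y=6)
  F3: move forward 0/3 (blocked), now at (x=0, y=6)
  F3: move forward 0/3 (blocked), now at (x=0, y=6)
  L: turn left, now facing East
  L: turn left, now facing North
Final: (x=0, y=6), facing North

Answer: Final position: (x=0, y=6), facing North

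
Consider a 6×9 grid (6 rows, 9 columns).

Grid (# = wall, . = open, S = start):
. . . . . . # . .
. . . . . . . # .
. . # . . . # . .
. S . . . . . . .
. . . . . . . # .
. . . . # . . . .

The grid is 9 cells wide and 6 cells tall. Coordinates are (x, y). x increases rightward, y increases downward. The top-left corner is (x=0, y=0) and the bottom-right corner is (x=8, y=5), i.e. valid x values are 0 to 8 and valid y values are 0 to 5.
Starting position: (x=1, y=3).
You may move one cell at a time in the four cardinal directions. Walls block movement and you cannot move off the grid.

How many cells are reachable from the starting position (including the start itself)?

Answer: Reachable cells: 48

Derivation:
BFS flood-fill from (x=1, y=3):
  Distance 0: (x=1, y=3)
  Distance 1: (x=1, y=2), (x=0, y=3), (x=2, y=3), (x=1, y=4)
  Distance 2: (x=1, y=1), (x=0, y=2), (x=3, y=3), (x=0, y=4), (x=2, y=4), (x=1, y=5)
  Distance 3: (x=1, y=0), (x=0, y=1), (x=2, y=1), (x=3, y=2), (x=4, y=3), (x=3, y=4), (x=0, y=5), (x=2, y=5)
  Distance 4: (x=0, y=0), (x=2, y=0), (x=3, y=1), (x=4, y=2), (x=5, y=3), (x=4, y=4), (x=3, y=5)
  Distance 5: (x=3, y=0), (x=4, y=1), (x=5, y=2), (x=6, y=3), (x=5, y=4)
  Distance 6: (x=4, y=0), (x=5, y=1), (x=7, y=3), (x=6, y=4), (x=5, y=5)
  Distance 7: (x=5, y=0), (x=6, y=1), (x=7, y=2), (x=8, y=3), (x=6, y=5)
  Distance 8: (x=8, y=2), (x=8, y=4), (x=7, y=5)
  Distance 9: (x=8, y=1), (x=8, y=5)
  Distance 10: (x=8, y=0)
  Distance 11: (x=7, y=0)
Total reachable: 48 (grid has 48 open cells total)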